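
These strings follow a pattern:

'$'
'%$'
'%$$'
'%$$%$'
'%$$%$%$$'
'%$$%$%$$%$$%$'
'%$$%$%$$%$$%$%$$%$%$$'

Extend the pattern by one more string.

%$$%$%$$%$$%$%$$%$%$$%$$%$%$$%$$%$

From term 3 onward, concatenate the last term with the second-to-last: %$·$ = %$$, %$$·%$ = %$$%$, …
So term 8 is %$$%$%$$%$$%$%$$%$%$$·%$$%$%$$%$$%$.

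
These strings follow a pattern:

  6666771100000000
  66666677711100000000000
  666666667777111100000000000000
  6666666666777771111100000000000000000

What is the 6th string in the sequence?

666666666666667777777111111100000000000000000000000

The n-th term is 2n-2 6's then n-1 7's then n-1 1's then 3n-1 0's, where the shown terms are n = 3, 4, 5, 6.
For term 6, n = 8, so the run lengths are 14, 7, 7, 23.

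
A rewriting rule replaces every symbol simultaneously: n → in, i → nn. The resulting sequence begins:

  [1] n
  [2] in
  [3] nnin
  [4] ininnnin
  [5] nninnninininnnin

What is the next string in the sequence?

Applying the rule to each of the 16 symbols of nninnninininnnin gives the pieces in in nn in in in nn in nn in nn in in in nn in, which concatenate to the answer.

ininnninininnninnninnninininnnin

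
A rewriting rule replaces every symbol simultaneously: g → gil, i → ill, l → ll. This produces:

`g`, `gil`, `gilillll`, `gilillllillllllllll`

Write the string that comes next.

gilillllillllllllllillllllllllllllllllllll

Replace each of the 19 characters of gilillllillllllllll in place — gil ill ll ill ll ll ll ll ill ll ll ll ll ll ll ll ll ll ll — and concatenate.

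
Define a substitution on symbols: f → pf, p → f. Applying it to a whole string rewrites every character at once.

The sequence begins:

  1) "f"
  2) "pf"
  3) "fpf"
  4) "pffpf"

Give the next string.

Apply φ to pffpf symbol by symbol: p→f, f→pf, f→pf, p→f, f→pf; joined: f pf pf f pf.

fpfpffpf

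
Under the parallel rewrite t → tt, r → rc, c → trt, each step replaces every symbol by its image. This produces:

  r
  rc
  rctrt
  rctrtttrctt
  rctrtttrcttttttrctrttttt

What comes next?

rctrtttrcttttttrctrtttttttttttttrctrtttrctttttttttt

Replace each of the 24 characters of rctrtttrcttttttrctrttttt in place — rc trt tt rc tt tt tt rc trt tt tt tt tt tt tt rc trt tt rc tt tt tt tt tt — and concatenate.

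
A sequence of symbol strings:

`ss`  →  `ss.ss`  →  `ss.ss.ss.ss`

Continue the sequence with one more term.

ss.ss.ss.ss.ss.ss.ss.ss

Each string is two copies of the previous one joined by '.'.
So the next term is two copies of ss.ss.ss.ss with '.' between the halves.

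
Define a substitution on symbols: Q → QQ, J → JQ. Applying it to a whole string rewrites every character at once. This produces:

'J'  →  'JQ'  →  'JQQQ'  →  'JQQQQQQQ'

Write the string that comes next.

JQQQQQQQQQQQQQQQ

Expanding JQQQQQQQ: J→JQ, Q→QQ, Q→QQ, Q→QQ, Q→QQ, Q→QQ, Q→QQ, Q→QQ. Concatenated: JQ QQ QQ QQ QQ QQ QQ QQ.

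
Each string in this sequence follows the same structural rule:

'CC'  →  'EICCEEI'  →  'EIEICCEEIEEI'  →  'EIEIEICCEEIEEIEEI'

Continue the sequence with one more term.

s(k+1) = EI·s(k)·EEI, so each term gains EI as a prefix and EEI as a suffix.
So the next term is EI·EIEIEICCEEIEEIEEI·EEI.

EIEIEIEICCEEIEEIEEIEEI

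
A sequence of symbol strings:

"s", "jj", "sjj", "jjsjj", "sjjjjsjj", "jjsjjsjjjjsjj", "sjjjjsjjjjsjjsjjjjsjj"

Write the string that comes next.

This is a Fibonacci-style word recurrence s(k) = s(k−2)·s(k−1): e.g. s·jj = sjj.
Continuing: jjsjjsjjjjsjj · sjjjjsjjjjsjjsjjjjsjj gives term 8.

jjsjjsjjjjsjjsjjjjsjjjjsjjsjjjjsjj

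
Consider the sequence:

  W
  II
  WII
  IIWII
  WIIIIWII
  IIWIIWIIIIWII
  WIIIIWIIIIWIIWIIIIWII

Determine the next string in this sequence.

Each term (from the third on) is the two preceding terms concatenated in order: term 3 = W·II = WII.
The next term joins IIWIIWIIIIWII and WIIIIWIIIIWIIWIIIIWII.

IIWIIWIIIIWIIWIIIIWIIIIWIIWIIIIWII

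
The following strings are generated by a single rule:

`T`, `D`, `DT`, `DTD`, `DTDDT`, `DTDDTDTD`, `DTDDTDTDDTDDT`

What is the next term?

DTDDTDTDDTDDTDTDDTDTD

From term 3 onward, concatenate the last term with the second-to-last: D·T = DT, DT·D = DTD, …
Continuing: DTDDTDTDDTDDT · DTDDTDTD gives term 8.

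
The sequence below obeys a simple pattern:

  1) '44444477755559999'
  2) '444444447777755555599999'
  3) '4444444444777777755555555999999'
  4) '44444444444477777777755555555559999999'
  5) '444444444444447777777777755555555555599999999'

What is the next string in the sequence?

4444444444444444777777777777755555555555555999999999

Each string has the form 4^{2n+2} 7^{2n-1} 5^{2n} 9^{n+2}, where the shown terms are n = 2, 3, 4, 5, 6.
Setting n = 7 gives 16, 13, 14, 9 characters in each block.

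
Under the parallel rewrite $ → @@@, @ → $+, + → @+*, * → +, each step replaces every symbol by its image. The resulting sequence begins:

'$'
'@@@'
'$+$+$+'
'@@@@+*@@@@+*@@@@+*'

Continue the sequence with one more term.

$+$+$+$+@+*+$+$+$+$+@+*+$+$+$+$+@+*+

φ(@@@@+*@@@@+*@@@@+*) expands symbol-by-symbol to $+ $+ $+ $+ @+* + $+ $+ $+ $+ @+* + $+ $+ $+ $+ @+* +; joining the 18 pieces gives the next term.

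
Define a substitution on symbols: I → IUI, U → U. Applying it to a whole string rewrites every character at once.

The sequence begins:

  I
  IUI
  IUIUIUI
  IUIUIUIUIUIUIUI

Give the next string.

IUIUIUIUIUIUIUIUIUIUIUIUIUIUIUI

φ(IUIUIUIUIUIUIUI) expands symbol-by-symbol to IUI U IUI U IUI U IUI U IUI U IUI U IUI U IUI; joining the 15 pieces gives the next term.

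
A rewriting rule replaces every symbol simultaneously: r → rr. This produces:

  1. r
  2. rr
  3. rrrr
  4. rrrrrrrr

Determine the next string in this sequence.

rrrrrrrrrrrrrrrr

Expanding rrrrrrrr: r→rr, r→rr, r→rr, r→rr, r→rr, r→rr, r→rr, r→rr. Concatenated: rr rr rr rr rr rr rr rr.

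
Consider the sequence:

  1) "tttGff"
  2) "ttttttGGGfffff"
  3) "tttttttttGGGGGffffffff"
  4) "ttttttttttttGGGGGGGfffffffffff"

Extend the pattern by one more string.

Term n consists of 3n t's, followed by 2n-1 G's, followed by 3n-1 f's (n = 1, 2, …).
Setting n = 5 gives 15, 9, 14 characters in each block.

tttttttttttttttGGGGGGGGGffffffffffffff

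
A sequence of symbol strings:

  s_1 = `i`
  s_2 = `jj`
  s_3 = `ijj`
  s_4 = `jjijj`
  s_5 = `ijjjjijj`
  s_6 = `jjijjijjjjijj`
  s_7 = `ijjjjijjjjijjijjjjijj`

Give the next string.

jjijjijjjjijjijjjjijjjjijjijjjjijj

From term 3 onward, concatenate the second-to-last term with the last: i·jj = ijj, jj·ijj = jjijj, …
Continuing: jjijjijjjjijj · ijjjjijjjjijjijjjjijj gives term 8.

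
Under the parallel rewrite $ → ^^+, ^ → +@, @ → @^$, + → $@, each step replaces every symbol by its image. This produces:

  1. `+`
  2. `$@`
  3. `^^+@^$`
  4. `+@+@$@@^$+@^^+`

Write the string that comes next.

$@@^$$@@^$^^+@^$@^$+@^^+$@@^$+@+@$@

Replace each of the 14 characters of +@+@$@@^$+@^^+ in place — $@ @^$ $@ @^$ ^^+ @^$ @^$ +@ ^^+ $@ @^$ +@ +@ $@ — and concatenate.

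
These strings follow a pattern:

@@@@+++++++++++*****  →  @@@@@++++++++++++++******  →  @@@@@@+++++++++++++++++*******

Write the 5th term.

@@@@@@@@+++++++++++++++++++++++*********

Term n consists of n+1 @'s, followed by 3n+2 +'s, followed by n+2 *'s, where the shown terms are n = 3, 4, 5.
Setting n = 7 gives 8, 23, 9 characters in each block.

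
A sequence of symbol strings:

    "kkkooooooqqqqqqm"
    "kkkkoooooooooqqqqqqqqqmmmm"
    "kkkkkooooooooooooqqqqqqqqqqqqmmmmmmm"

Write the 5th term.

kkkkkkkooooooooooooooooooqqqqqqqqqqqqqqqqqqmmmmmmmmmmmmm

Each string has the form k^{n+2} o^{3n+3} q^{3n+3} m^{3n-2} (n = 1, 2, …).
For term 5, n = 5, so the run lengths are 7, 18, 18, 13.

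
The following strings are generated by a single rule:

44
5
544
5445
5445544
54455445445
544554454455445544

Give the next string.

From term 3 onward, concatenate the last term with the second-to-last: 5·44 = 544, 544·5 = 5445, …
The next term joins 544554454455445544 and 54455445445.

54455445445544554454455445445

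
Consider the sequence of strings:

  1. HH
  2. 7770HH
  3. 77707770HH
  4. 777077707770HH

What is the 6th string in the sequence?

77707770777077707770HH

Each term is the previous one with 7770 prepended.
From 777077707770HH, 2 further steps: 777077707770HH → 7770777077707770HH → (answer).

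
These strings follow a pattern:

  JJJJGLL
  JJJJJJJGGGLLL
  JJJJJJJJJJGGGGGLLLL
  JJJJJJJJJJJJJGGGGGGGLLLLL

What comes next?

Each string has the form J^{3n+1} G^{2n-1} L^{n+1} (n = 1, 2, …).
Setting n = 5 gives 16, 9, 6 characters in each block.

JJJJJJJJJJJJJJJJGGGGGGGGGLLLLLL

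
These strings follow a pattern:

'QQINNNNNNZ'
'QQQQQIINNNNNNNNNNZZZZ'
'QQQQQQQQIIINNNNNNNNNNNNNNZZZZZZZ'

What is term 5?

Reading off run lengths: Q runs 2, 5, 8; I runs 1, 2, 3; N runs 6, 10, 14; Z runs 1, 4, 7 — each is linear in n (n = 1, 2, …).
For term 5, n = 5, so the run lengths are 14, 5, 22, 13.

QQQQQQQQQQQQQQIIIIINNNNNNNNNNNNNNNNNNNNNNZZZZZZZZZZZZZ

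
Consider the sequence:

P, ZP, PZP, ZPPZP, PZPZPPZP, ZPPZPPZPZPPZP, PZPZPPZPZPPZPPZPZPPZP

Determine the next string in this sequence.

ZPPZPPZPZPPZPPZPZPPZPZPPZPPZPZPPZP

This is a Fibonacci-style word recurrence s(k) = s(k−2)·s(k−1): e.g. P·ZP = PZP.
So term 8 is ZPPZPPZPZPPZP·PZPZPPZPZPPZPPZPZPPZP.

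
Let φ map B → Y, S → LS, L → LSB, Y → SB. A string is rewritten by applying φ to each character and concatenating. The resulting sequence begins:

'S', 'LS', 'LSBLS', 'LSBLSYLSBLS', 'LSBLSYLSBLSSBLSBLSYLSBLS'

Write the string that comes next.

LSBLSYLSBLSSBLSBLSYLSBLSLSYLSBLSYLSBLSSBLSBLSYLSBLS

Applying the rule to each of the 24 symbols of LSBLSYLSBLSSBLSBLSYLSBLS gives the pieces LSB LS Y LSB LS SB LSB LS Y LSB LS LS Y LSB LS Y LSB LS SB LSB LS Y LSB LS, which concatenate to the answer.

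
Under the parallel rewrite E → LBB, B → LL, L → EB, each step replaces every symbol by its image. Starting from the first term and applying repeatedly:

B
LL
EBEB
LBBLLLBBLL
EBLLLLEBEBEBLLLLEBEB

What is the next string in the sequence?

Replace each of the 20 characters of EBLLLLEBEBEBLLLLEBEB in place — LBB LL EB EB EB EB LBB LL LBB LL LBB LL EB EB EB EB LBB LL LBB LL — and concatenate.

LBBLLEBEBEBEBLBBLLLBBLLLBBLLEBEBEBEBLBBLLLBBLL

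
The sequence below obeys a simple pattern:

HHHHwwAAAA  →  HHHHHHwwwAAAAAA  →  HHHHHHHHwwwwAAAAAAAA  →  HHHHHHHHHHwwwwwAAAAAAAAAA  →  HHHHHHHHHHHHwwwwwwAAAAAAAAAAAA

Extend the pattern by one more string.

Each string has the form H^{2n} w^{n} A^{2n}, where the shown terms are n = 2, 3, 4, 5, 6.
At n = 7 the blocks have lengths 14, 7, 14.

HHHHHHHHHHHHHHwwwwwwwAAAAAAAAAAAAAA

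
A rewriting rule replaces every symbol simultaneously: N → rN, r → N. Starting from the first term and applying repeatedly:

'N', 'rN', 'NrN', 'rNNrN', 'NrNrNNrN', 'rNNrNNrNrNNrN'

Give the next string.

φ(rNNrNNrNrNNrN) expands symbol-by-symbol to N rN rN N rN rN N rN N rN rN N rN; joining the 13 pieces gives the next term.

NrNrNNrNrNNrNNrNrNNrN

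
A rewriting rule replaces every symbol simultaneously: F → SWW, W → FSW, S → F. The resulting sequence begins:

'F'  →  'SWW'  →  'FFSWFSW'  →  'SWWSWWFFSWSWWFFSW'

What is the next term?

Replace each of the 17 characters of SWWSWWFFSWSWWFFSW in place — F FSW FSW F FSW FSW SWW SWW F FSW F FSW FSW SWW SWW F FSW — and concatenate.

FFSWFSWFFSWFSWSWWSWWFFSWFFSWFSWSWWSWWFFSW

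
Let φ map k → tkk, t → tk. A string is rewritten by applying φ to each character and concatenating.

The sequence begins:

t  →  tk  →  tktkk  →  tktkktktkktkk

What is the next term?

Replace each of the 13 characters of tktkktktkktkk in place — tk tkk tk tkk tkk tk tkk tk tkk tkk tk tkk tkk — and concatenate.

tktkktktkktkktktkktktkktkktktkktkk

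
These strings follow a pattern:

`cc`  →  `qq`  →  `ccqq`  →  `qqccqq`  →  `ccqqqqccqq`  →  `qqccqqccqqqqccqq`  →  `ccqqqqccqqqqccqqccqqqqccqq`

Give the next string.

This is a Fibonacci-style word recurrence s(k) = s(k−2)·s(k−1): e.g. cc·qq = ccqq.
Continuing: qqccqqccqqqqccqq · ccqqqqccqqqqccqqccqqqqccqq gives term 8.

qqccqqccqqqqccqqccqqqqccqqqqccqqccqqqqccqq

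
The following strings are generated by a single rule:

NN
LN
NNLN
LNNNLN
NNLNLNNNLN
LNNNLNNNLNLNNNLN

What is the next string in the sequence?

From term 3 onward, concatenate the second-to-last term with the last: NN·LN = NNLN, LN·NNLN = LNNNLN, …
So term 7 is NNLNLNNNLN·LNNNLNNNLNLNNNLN.

NNLNLNNNLNLNNNLNNNLNLNNNLN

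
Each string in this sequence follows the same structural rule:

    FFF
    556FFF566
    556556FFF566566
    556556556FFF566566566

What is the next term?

s(k+1) = 556·s(k)·566, so each term gains 556 as a prefix and 566 as a suffix.
Applying this once more to 556556556FFF566566566:

556556556556FFF566566566566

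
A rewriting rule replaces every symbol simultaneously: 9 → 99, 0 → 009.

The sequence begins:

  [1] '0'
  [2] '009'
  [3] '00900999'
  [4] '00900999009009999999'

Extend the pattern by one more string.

Rewriting the 20 symbols of 00900999009009999999 one by one yields 009 009 99 009 009 99 99 99 009 009 99 009 009 99 99 99 99 99 99 99; concatenated:

009009990090099999990090099900900999999999999999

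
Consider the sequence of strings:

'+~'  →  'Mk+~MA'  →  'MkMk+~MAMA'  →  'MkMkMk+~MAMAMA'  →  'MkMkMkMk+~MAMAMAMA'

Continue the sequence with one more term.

MkMkMkMkMk+~MAMAMAMAMA

Each term wraps the previous one in Mk on the left and MA on the right.
So the next term is Mk·MkMkMkMk+~MAMAMAMA·MA.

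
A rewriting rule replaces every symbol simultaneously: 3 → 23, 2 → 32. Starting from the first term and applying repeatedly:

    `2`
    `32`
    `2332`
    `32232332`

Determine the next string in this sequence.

Rewriting each symbol of 32232332: 3→23, 2→32, 2→32, 3→23, 2→32, 3→23, 3→23, 2→32, which concatenates to 23 32 32 23 32 23 23 32.

2332322332232332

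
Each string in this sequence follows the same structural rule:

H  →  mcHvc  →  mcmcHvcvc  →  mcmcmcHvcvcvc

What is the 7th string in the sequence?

Every step adds mc to the front and vc to the end of the previous string.
From mcmcmcHvcvcvc, 3 further steps: mcmcmcHvcvcvc → mcmcmcmcHvcvcvcvc → mcmcmcmcmcHvcvcvcvcvc → (answer).

mcmcmcmcmcmcHvcvcvcvcvcvc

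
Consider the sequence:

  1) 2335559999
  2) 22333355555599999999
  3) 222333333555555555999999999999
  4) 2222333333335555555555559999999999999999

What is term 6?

222222333333333333555555555555555555999999999999999999999999

Each string has the form 2^{n} 3^{2n} 5^{3n} 9^{4n} (n = 1, 2, …).
Setting n = 6 gives 6, 12, 18, 24 characters in each block.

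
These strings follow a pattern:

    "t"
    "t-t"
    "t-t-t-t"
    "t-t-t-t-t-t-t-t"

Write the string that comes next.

Every step duplicates the string with '-' between the halves.
One more doubling of t-t-t-t-t-t-t-t gives the answer.

t-t-t-t-t-t-t-t-t-t-t-t-t-t-t-t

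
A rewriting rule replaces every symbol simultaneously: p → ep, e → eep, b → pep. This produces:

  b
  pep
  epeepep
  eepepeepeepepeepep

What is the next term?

φ(eepepeepeepepeepep) expands symbol-by-symbol to eep eep ep eep ep eep eep ep eep eep ep eep ep eep eep ep eep ep; joining the 18 pieces gives the next term.

eepeepepeepepeepeepepeepeepepeepepeepeepepeepep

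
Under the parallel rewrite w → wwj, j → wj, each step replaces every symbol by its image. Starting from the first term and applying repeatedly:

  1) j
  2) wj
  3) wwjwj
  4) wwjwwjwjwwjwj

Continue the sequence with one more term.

Rewriting the 13 symbols of wwjwwjwjwwjwj one by one yields wwj wwj wj wwj wwj wj wwj wj wwj wwj wj wwj wj; concatenated:

wwjwwjwjwwjwwjwjwwjwjwwjwwjwjwwjwj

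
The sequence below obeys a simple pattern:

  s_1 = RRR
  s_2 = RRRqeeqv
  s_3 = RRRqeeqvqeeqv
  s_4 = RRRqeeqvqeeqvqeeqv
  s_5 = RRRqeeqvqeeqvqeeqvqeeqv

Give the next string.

The strings grow by a fixed suffix qeeqv each time.
So the next term is RRRqeeqvqeeqvqeeqvqeeqv·qeeqv.

RRRqeeqvqeeqvqeeqvqeeqvqeeqv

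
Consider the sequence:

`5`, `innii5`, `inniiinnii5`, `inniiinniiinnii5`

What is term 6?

Each term is the previous one with innii prepended.
From inniiinniiinnii5, 2 further steps: inniiinniiinnii5 → inniiinniiinniiinnii5 → (answer).

inniiinniiinniiinniiinnii5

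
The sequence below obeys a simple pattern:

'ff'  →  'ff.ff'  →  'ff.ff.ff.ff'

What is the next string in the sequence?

s(k+1) = s(k)·.·s(k) — each term doubles the last with '.' between the halves.
One more doubling of ff.ff.ff.ff gives the answer.

ff.ff.ff.ff.ff.ff.ff.ff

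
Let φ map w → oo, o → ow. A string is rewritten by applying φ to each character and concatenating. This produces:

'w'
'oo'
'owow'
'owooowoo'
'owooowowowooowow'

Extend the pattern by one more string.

Applying the rule to each of the 16 symbols of owooowowowooowow gives the pieces ow oo ow ow ow oo ow oo ow oo ow ow ow oo ow oo, which concatenate to the answer.

owooowowowooowooowooowowowooowoo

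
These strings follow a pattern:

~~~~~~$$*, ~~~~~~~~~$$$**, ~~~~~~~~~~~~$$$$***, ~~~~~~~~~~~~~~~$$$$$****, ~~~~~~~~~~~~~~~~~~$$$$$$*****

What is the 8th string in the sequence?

~~~~~~~~~~~~~~~~~~~~~~~~~~~$$$$$$$$$********

The n-th term is 3n ~'s then n $'s then n-1 *'s, where the shown terms are n = 2, 3, 4, 5, 6.
Setting n = 9 gives 27, 9, 8 characters in each block.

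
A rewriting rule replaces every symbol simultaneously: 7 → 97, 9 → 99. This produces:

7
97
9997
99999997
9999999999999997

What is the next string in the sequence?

φ(9999999999999997) expands symbol-by-symbol to 99 99 99 99 99 99 99 99 99 99 99 99 99 99 99 97; joining the 16 pieces gives the next term.

99999999999999999999999999999997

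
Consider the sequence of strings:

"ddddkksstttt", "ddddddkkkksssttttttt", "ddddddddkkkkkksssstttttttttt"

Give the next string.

ddddddddddkkkkkkkksssssttttttttttttt

Each string has the form d^{2n+2} k^{2n} s^{n+1} t^{3n+1} (n = 1, 2, …).
At n = 4 the blocks have lengths 10, 8, 5, 13.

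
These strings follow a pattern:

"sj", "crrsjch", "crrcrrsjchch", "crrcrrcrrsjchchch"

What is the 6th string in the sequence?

Each term wraps the previous one in crr on the left and ch on the right.
From crrcrrcrrsjchchch, 2 further steps: crrcrrcrrsjchchch → crrcrrcrrcrrsjchchchch → (answer).

crrcrrcrrcrrcrrsjchchchchch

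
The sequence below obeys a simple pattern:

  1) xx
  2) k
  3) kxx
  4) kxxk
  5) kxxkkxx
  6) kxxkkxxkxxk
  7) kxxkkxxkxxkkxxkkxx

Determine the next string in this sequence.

Each term (from the third on) is the previous term followed by the one before it: term 3 = k·xx = kxx.
So term 8 is kxxkkxxkxxkkxxkkxx·kxxkkxxkxxk.

kxxkkxxkxxkkxxkkxxkxxkkxxkxxk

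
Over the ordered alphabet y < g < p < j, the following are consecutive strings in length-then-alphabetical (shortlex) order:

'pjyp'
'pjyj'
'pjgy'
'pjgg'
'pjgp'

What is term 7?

Continuing the enumeration 2 steps past pjgp: pjgp → pjgj → (answer).

pjpy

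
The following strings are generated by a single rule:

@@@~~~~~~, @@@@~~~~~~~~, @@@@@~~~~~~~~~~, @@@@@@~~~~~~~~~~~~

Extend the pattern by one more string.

Reading off run lengths: @ runs 3, 4, 5, 6; ~ runs 6, 8, 10, 12 — each is linear in n, where the shown terms are n = 2, 3, 4, 5.
Setting n = 6 gives 7, 14 characters in each block.

@@@@@@@~~~~~~~~~~~~~~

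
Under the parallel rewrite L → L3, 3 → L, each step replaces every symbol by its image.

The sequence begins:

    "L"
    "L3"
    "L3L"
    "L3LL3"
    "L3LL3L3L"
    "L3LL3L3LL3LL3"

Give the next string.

L3LL3L3LL3LL3L3LL3L3L

φ(L3LL3L3LL3LL3) expands symbol-by-symbol to L3 L L3 L3 L L3 L L3 L3 L L3 L3 L; joining the 13 pieces gives the next term.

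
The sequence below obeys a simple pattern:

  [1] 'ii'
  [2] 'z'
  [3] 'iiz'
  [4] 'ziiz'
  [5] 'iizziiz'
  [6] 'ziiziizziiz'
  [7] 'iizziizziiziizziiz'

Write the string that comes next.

ziiziizziiziizziizziiziizziiz

Each term (from the third on) is the two preceding terms concatenated in order: term 3 = ii·z = iiz.
So term 8 is ziiziizziiz·iizziizziiziizziiz.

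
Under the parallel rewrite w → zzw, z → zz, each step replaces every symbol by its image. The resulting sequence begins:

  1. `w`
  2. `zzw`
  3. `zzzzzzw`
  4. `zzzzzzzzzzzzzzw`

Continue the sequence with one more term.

zzzzzzzzzzzzzzzzzzzzzzzzzzzzzzw

φ(zzzzzzzzzzzzzzw) expands symbol-by-symbol to zz zz zz zz zz zz zz zz zz zz zz zz zz zz zzw; joining the 15 pieces gives the next term.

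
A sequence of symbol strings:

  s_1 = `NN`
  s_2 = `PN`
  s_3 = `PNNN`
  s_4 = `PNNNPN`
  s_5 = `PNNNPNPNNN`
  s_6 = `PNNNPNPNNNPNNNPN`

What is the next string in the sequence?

From term 3 onward, concatenate the last term with the second-to-last: PN·NN = PNNN, PNNN·PN = PNNNPN, …
Continuing: PNNNPNPNNNPNNNPN · PNNNPNPNNN gives term 7.

PNNNPNPNNNPNNNPNPNNNPNPNNN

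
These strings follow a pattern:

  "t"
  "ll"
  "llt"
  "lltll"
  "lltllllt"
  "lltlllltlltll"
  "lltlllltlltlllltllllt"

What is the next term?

lltlllltlltlllltlllltlltlllltlltll

Each term (from the third on) is the previous term followed by the one before it: term 3 = ll·t = llt.
So term 8 is lltlllltlltlllltllllt·lltlllltlltll.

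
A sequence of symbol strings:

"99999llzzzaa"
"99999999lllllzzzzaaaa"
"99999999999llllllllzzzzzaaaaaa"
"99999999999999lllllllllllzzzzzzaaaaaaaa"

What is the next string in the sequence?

Reading off run lengths: 9 runs 5, 8, 11, 14; l runs 2, 5, 8, 11; z runs 3, 4, 5, 6; a runs 2, 4, 6, 8 — each is linear in n (n = 1, 2, …).
For the next term, n = 5, so the run lengths are 17, 14, 7, 10.

99999999999999999llllllllllllllzzzzzzzaaaaaaaaaa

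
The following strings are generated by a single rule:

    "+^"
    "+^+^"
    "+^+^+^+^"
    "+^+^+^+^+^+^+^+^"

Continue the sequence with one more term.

Each string is two copies of the previous one concatenated.
Doubling +^+^+^+^+^+^+^+^:

+^+^+^+^+^+^+^+^+^+^+^+^+^+^+^+^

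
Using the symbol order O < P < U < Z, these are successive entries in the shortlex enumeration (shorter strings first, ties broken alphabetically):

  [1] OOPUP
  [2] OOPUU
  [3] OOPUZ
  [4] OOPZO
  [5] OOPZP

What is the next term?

Find the rightmost character of OOPZP below Z, bump it to the next letter, and reset everything to its right to O.

OOPZU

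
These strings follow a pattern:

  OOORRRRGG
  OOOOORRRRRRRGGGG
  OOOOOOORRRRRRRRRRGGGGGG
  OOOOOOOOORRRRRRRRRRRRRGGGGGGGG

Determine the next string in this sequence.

The n-th term is 2n+1 O's then 3n+1 R's then 2n G's (n = 1, 2, …).
Setting n = 5 gives 11, 16, 10 characters in each block.

OOOOOOOOOOORRRRRRRRRRRRRRRRGGGGGGGGGG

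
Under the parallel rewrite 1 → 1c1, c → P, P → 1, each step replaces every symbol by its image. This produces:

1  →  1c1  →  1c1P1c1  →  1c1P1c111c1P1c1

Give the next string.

Replace each of the 15 characters of 1c1P1c111c1P1c1 in place — 1c1 P 1c1 1 1c1 P 1c1 1c1 1c1 P 1c1 1 1c1 P 1c1 — and concatenate.

1c1P1c111c1P1c11c11c1P1c111c1P1c1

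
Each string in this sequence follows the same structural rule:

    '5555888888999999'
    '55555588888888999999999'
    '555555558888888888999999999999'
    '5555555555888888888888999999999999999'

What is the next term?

Term n consists of 2n 5's, followed by 2n+2 8's, followed by 3n 9's, where the shown terms are n = 2, 3, 4, 5.
For the next term, n = 6, so the run lengths are 12, 14, 18.

55555555555588888888888888999999999999999999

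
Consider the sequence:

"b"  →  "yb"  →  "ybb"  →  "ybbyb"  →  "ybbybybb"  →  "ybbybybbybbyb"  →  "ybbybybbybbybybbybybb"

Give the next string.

Each term (from the third on) is the previous term followed by the one before it: term 3 = yb·b = ybb.
So term 8 is ybbybybbybbybybbybybb·ybbybybbybbyb.

ybbybybbybbybybbybybbybbybybbybbyb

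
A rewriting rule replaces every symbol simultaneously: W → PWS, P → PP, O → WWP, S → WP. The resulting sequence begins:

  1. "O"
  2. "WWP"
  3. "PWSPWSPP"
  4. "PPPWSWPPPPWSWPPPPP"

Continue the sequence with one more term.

Rewriting the 18 symbols of PPPWSWPPPPWSWPPPPP one by one yields PP PP PP PWS WP PWS PP PP PP PP PWS WP PWS PP PP PP PP PP; concatenated:

PPPPPPPWSWPPWSPPPPPPPPPWSWPPWSPPPPPPPPPP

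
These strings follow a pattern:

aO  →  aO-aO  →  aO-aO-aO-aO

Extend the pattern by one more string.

Every step duplicates the string with '-' between the halves.
Doubling aO-aO-aO-aO with '-' between the halves:

aO-aO-aO-aO-aO-aO-aO-aO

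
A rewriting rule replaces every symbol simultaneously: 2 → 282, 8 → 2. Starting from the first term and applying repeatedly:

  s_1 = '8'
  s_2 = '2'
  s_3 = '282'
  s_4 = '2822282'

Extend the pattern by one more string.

28222822822822282

Rewriting each symbol of 2822282: 2→282, 8→2, 2→282, 2→282, 2→282, 8→2, 2→282, which concatenates to 282 2 282 282 282 2 282.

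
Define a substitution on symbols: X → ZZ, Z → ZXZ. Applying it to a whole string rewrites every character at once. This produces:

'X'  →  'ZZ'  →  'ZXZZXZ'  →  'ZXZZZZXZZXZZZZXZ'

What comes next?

Rewriting the 16 symbols of ZXZZZZXZZXZZZZXZ one by one yields ZXZ ZZ ZXZ ZXZ ZXZ ZXZ ZZ ZXZ ZXZ ZZ ZXZ ZXZ ZXZ ZXZ ZZ ZXZ; concatenated:

ZXZZZZXZZXZZXZZXZZZZXZZXZZZZXZZXZZXZZXZZZZXZ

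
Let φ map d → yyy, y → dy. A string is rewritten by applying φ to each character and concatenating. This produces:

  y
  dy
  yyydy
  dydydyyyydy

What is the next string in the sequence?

Apply φ to dydydyyyydy symbol by symbol: d→yyy, y→dy, d→yyy, y→dy, d→yyy, y→dy, y→dy, y→dy, y→dy, d→yyy, y→dy; joined: yyy dy yyy dy yyy dy dy dy dy yyy dy.

yyydyyyydyyyydydydydyyyydy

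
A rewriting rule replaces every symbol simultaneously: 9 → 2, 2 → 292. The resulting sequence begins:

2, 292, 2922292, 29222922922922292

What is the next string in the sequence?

Applying the rule to each of the 17 symbols of 29222922922922292 gives the pieces 292 2 292 292 292 2 292 292 2 292 292 2 292 292 292 2 292, which concatenate to the answer.

29222922922922292292229229222922922922292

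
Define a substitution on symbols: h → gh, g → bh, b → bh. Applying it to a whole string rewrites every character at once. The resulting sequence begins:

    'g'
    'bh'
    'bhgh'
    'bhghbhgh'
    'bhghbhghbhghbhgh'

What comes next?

Rewriting the 16 symbols of bhghbhghbhghbhgh one by one yields bh gh bh gh bh gh bh gh bh gh bh gh bh gh bh gh; concatenated:

bhghbhghbhghbhghbhghbhghbhghbhgh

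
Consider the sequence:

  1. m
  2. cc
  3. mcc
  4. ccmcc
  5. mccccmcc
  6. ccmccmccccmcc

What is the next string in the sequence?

mccccmccccmccmccccmcc

From term 3 onward, concatenate the second-to-last term with the last: m·cc = mcc, cc·mcc = ccmcc, …
The next term joins mccccmcc and ccmccmccccmcc.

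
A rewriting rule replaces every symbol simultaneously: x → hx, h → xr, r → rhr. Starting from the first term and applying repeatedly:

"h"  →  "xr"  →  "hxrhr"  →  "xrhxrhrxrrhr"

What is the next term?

hxrhrxrhxrhrxrrhrhxrhrrhrxrrhr

Rewriting each symbol of xrhxrhrxrrhr: x→hx, r→rhr, h→xr, x→hx, r→rhr, h→xr, r→rhr, x→hx, r→rhr, r→rhr, h→xr, r→rhr, which concatenates to hx rhr xr hx rhr xr rhr hx rhr rhr xr rhr.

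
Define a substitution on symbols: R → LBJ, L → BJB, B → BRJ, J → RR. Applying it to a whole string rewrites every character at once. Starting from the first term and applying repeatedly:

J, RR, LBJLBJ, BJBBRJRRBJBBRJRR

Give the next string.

BRJRRBRJBRJLBJRRLBJLBJBRJRRBRJBRJLBJRRLBJLBJ

Applying the rule to each of the 16 symbols of BJBBRJRRBJBBRJRR gives the pieces BRJ RR BRJ BRJ LBJ RR LBJ LBJ BRJ RR BRJ BRJ LBJ RR LBJ LBJ, which concatenate to the answer.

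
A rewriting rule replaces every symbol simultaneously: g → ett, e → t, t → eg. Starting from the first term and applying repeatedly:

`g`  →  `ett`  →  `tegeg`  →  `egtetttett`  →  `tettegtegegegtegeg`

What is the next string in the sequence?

egtegegtettegtetttetttettegtetttett

φ(tettegtegegegtegeg) expands symbol-by-symbol to eg t eg eg t ett eg t ett t ett t ett eg t ett t ett; joining the 18 pieces gives the next term.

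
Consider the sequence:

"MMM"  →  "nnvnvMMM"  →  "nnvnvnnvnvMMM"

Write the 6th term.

The strings grow by a fixed prefix nnvnv each time.
From nnvnvnnvnvMMM, 3 further steps: nnvnvnnvnvMMM → nnvnvnnvnvnnvnvMMM → nnvnvnnvnvnnvnvnnvnvMMM → (answer).

nnvnvnnvnvnnvnvnnvnvnnvnvMMM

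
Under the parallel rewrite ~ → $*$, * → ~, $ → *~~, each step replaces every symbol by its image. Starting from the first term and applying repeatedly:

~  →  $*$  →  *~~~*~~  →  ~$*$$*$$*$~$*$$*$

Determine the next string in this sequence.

Replace each of the 17 characters of ~$*$$*$$*$~$*$$*$ in place — $*$ *~~ ~ *~~ *~~ ~ *~~ *~~ ~ *~~ $*$ *~~ ~ *~~ *~~ ~ *~~ — and concatenate.

$*$*~~~*~~*~~~*~~*~~~*~~$*$*~~~*~~*~~~*~~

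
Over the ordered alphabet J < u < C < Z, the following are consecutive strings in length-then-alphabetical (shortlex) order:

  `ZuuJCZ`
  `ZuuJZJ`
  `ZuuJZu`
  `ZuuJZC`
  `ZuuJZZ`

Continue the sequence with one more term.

ZuuuJJ

Find the rightmost character of ZuuJZZ below Z, bump it to the next letter, and reset everything to its right to J.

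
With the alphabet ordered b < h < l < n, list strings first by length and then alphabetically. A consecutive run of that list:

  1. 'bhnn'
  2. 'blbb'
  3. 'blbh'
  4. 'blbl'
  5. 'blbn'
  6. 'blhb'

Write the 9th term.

Continuing the enumeration 3 steps past blhb: blhb → blhh → blhl → (answer).

blhn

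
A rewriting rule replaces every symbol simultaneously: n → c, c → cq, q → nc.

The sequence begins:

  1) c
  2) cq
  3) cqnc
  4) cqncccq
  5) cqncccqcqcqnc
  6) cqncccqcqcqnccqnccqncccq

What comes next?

Rewriting the 24 symbols of cqncccqcqcqnccqnccqncccq one by one yields cq nc c cq cq cq nc cq nc cq nc c cq cq nc c cq cq nc c cq cq cq nc; concatenated:

cqncccqcqcqnccqnccqncccqcqncccqcqncccqcqcqnc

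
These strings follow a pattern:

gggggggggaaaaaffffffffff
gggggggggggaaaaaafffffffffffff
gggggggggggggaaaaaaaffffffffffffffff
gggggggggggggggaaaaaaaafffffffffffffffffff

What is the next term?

gggggggggggggggggaaaaaaaaaffffffffffffffffffffff

Term n consists of 2n+3 g's, followed by n+2 a's, followed by 3n+1 f's, where the shown terms are n = 3, 4, 5, 6.
At n = 7 the blocks have lengths 17, 9, 22.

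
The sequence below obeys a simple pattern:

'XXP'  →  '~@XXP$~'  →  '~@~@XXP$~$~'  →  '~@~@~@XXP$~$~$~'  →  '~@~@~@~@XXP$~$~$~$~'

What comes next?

s(k+1) = ~@·s(k)·$~, so each term gains ~@ as a prefix and $~ as a suffix.
Applying this once more to ~@~@~@~@XXP$~$~$~$~:

~@~@~@~@~@XXP$~$~$~$~$~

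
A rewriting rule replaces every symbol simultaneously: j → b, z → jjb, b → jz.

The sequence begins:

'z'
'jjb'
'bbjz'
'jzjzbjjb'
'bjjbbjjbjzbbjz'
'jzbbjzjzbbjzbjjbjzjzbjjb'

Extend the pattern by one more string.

Replace each of the 24 characters of jzbbjzjzbbjzbjjbjzjzbjjb in place — b jjb jz jz b jjb b jjb jz jz b jjb jz b b jz b jjb b jjb jz b b jz — and concatenate.

bjjbjzjzbjjbbjjbjzjzbjjbjzbbjzbjjbbjjbjzbbjz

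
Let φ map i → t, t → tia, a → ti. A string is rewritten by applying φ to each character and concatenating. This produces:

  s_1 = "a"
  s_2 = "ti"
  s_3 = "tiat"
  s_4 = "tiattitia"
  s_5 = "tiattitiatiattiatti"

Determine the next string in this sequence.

Applying the rule to each of the 19 symbols of tiattitiatiattiatti gives the pieces tia t ti tia tia t tia t ti tia t ti tia tia t ti tia tia t, which concatenate to the answer.

tiattitiatiattiattitiattitiatiattitiatiat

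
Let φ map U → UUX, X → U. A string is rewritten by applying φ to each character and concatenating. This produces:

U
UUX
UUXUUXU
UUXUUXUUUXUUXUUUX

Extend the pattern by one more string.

UUXUUXUUUXUUXUUUXUUXUUXUUUXUUXUUUXUUXUUXU

Applying the rule to each of the 17 symbols of UUXUUXUUUXUUXUUUX gives the pieces UUX UUX U UUX UUX U UUX UUX UUX U UUX UUX U UUX UUX UUX U, which concatenate to the answer.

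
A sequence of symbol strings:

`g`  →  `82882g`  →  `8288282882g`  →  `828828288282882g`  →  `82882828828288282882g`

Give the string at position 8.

82882828828288282882828828288282882g

Every step adds 82882 at the front: s(k+1) = 82882·s(k).
From 82882828828288282882g, 3 further steps: 82882828828288282882g → 8288282882828828288282882g → 828828288282882828828288282882g → (answer).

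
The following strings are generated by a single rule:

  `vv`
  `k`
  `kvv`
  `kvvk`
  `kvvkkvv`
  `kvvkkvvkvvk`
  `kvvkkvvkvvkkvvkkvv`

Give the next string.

kvvkkvvkvvkkvvkkvvkvvkkvvkvvk

Each term (from the third on) is the previous term followed by the one before it: term 3 = k·vv = kvv.
Continuing: kvvkkvvkvvkkvvkkvv · kvvkkvvkvvk gives term 8.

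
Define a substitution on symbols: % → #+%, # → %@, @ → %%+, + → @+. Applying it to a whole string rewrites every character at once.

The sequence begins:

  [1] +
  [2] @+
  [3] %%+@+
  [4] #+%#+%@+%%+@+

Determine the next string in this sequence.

Rewriting the 13 symbols of #+%#+%@+%%+@+ one by one yields %@ @+ #+% %@ @+ #+% %%+ @+ #+% #+% @+ %%+ @+; concatenated:

%@@+#+%%@@+#+%%%+@+#+%#+%@+%%+@+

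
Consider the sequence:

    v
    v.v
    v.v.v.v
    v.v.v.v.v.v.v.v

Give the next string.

Every step duplicates the string with '.' between the halves.
Doubling v.v.v.v.v.v.v.v with '.' between the halves:

v.v.v.v.v.v.v.v.v.v.v.v.v.v.v.v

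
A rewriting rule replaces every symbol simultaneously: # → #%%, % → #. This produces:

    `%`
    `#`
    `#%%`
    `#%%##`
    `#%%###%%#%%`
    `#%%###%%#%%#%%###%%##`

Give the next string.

φ(#%%###%%#%%#%%###%%##) expands symbol-by-symbol to #%% # # #%% #%% #%% # # #%% # # #%% # # #%% #%% #%% # # #%% #%%; joining the 21 pieces gives the next term.

#%%###%%#%%#%%###%%###%%###%%#%%#%%###%%#%%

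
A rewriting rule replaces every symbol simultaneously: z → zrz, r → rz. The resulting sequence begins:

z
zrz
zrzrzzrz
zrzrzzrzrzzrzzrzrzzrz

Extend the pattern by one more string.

Rewriting the 21 symbols of zrzrzzrzrzzrzzrzrzzrz one by one yields zrz rz zrz rz zrz zrz rz zrz rz zrz zrz rz zrz zrz rz zrz rz zrz zrz rz zrz; concatenated:

zrzrzzrzrzzrzzrzrzzrzrzzrzzrzrzzrzzrzrzzrzrzzrzzrzrzzrz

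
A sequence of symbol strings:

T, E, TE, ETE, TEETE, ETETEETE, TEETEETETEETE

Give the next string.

ETETEETETEETEETETEETE

This is a Fibonacci-style word recurrence s(k) = s(k−2)·s(k−1): e.g. T·E = TE.
So term 8 is ETETEETE·TEETEETETEETE.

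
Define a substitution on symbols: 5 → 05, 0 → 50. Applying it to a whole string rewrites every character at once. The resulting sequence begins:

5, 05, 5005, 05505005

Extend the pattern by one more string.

5005055005505005

Apply φ to 05505005 symbol by symbol: 0→50, 5→05, 5→05, 0→50, 5→05, 0→50, 0→50, 5→05; joined: 50 05 05 50 05 50 50 05.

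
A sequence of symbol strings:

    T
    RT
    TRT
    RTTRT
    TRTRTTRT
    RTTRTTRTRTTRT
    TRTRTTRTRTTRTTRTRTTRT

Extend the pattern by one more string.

From term 3 onward, concatenate the second-to-last term with the last: T·RT = TRT, RT·TRT = RTTRT, …
So term 8 is RTTRTTRTRTTRT·TRTRTTRTRTTRTTRTRTTRT.

RTTRTTRTRTTRTTRTRTTRTRTTRTTRTRTTRT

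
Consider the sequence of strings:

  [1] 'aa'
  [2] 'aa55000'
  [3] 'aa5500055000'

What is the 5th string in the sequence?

aa55000550005500055000

Each term is the previous one with 55000 appended.
From aa5500055000, 2 further steps: aa5500055000 → aa550005500055000 → (answer).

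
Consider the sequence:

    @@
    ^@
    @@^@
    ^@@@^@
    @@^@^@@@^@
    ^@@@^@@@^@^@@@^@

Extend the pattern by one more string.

@@^@^@@@^@^@@@^@@@^@^@@@^@

From term 3 onward, concatenate the second-to-last term with the last: @@·^@ = @@^@, ^@·@@^@ = ^@@@^@, …
So term 7 is @@^@^@@@^@·^@@@^@@@^@^@@@^@.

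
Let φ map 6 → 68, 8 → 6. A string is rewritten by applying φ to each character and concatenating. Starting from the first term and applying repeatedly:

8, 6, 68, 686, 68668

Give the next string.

Rewriting each symbol of 68668: 6→68, 8→6, 6→68, 6→68, 8→6, which concatenates to 68 6 68 68 6.

68668686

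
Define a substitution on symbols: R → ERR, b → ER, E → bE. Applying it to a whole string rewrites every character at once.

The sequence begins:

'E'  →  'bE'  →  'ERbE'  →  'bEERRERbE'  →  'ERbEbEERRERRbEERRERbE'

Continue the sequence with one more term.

bEERRERbEERbEbEERRERRbEERRERRERbEbEERRERRbEERRERbE

φ(ERbEbEERRERRbEERRERbE) expands symbol-by-symbol to bE ERR ER bE ER bE bE ERR ERR bE ERR ERR ER bE bE ERR ERR bE ERR ER bE; joining the 21 pieces gives the next term.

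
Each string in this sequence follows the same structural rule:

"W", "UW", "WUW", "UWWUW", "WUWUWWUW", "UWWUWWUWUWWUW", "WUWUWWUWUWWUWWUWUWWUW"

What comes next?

UWWUWWUWUWWUWWUWUWWUWUWWUWWUWUWWUW

This is a Fibonacci-style word recurrence s(k) = s(k−2)·s(k−1): e.g. W·UW = WUW.
The next term joins UWWUWWUWUWWUW and WUWUWWUWUWWUWWUWUWWUW.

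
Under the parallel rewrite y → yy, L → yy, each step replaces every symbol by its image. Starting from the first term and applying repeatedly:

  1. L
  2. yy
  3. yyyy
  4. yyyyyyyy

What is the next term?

yyyyyyyyyyyyyyyy

Rewriting each symbol of yyyyyyyy: y→yy, y→yy, y→yy, y→yy, y→yy, y→yy, y→yy, y→yy, which concatenates to yy yy yy yy yy yy yy yy.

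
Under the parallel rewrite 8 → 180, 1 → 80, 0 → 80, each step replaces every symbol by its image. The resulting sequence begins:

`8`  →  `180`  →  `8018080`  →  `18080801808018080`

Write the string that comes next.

80180801808018080801808018080801808018080

Replace each of the 17 characters of 18080801808018080 in place — 80 180 80 180 80 180 80 80 180 80 180 80 80 180 80 180 80 — and concatenate.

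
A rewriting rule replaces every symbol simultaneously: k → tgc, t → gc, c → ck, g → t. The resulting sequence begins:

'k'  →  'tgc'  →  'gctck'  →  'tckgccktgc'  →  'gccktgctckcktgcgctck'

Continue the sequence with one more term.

Rewriting the 20 symbols of gccktgctckcktgcgctck one by one yields t ck ck tgc gc t ck gc ck tgc ck tgc gc t ck t ck gc ck tgc; concatenated:

tckcktgcgctckgccktgccktgcgctcktckgccktgc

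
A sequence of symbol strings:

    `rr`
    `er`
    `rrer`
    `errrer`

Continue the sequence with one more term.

Each term (from the third on) is the two preceding terms concatenated in order: term 3 = rr·er = rrer.
The next term joins rrer and errrer.

rrererrrer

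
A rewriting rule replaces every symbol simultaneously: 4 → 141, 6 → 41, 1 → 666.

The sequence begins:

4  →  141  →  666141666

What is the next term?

414141666141666414141

Rewriting each symbol of 666141666: 6→41, 6→41, 6→41, 1→666, 4→141, 1→666, 6→41, 6→41, 6→41, which concatenates to 41 41 41 666 141 666 41 41 41.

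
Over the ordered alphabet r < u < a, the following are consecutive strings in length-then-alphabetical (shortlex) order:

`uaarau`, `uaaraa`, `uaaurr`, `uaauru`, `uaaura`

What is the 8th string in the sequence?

Advancing 3 positions from uaaura through uaaura → uaauur → uaauuu reaches term 8.

uaauua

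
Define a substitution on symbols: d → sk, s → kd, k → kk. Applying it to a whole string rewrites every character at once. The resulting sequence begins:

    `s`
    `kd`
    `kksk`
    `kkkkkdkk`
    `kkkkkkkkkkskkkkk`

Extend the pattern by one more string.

kkkkkkkkkkkkkkkkkkkkkdkkkkkkkkkk

Replace each of the 16 characters of kkkkkkkkkkskkkkk in place — kk kk kk kk kk kk kk kk kk kk kd kk kk kk kk kk — and concatenate.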